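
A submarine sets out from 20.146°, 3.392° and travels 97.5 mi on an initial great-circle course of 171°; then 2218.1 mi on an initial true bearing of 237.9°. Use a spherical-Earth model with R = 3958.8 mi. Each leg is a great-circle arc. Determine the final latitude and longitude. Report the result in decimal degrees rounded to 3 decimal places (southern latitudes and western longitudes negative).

latitude 0.281°, longitude -23.131°

Apply the spherical direct solution leg by leg, carrying full precision between legs.
Leg 1: from (20.146°, 3.392°), δ = 97.5/3958.8 = 0.024629 rad, θ = 171° → φ = 18.752°, λ = 3.625°.
Leg 2: from (18.752°, 3.625°), δ = 2218.1/3958.8 = 0.560296 rad, θ = 237.9° → φ = 0.281°, λ = -23.131°.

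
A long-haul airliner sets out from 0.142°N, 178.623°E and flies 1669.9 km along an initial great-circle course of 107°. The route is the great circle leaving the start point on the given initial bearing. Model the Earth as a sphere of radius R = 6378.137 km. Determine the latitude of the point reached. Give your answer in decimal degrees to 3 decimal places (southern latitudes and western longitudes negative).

Angular distance δ = d/R = 1669.9 / 6378.137 = 0.261816 rad.
Start latitude φ₁ = 0.002478 rad; initial bearing θ = 1.867502 rad.
sin φ₂ = sin φ₁ cos δ + cos φ₁ sin δ cos θ = (0.002478)(0.965921) + (0.999997)(0.258835)(-0.292372) = -0.073282
φ₂ = asin(-0.073282) = -0.073348 rad = -4.203°.
Then Δλ = atan2(0.247525, 0.966103) = 0.250814 rad, from sin θ sin δ cos φ₁ over cos δ − sin φ₁ sin φ₂.
λ₂ = 178.623° + 14.371° = 192.994°, normalized to (−180°, 180°] → -167.006°.

latitude -4.203°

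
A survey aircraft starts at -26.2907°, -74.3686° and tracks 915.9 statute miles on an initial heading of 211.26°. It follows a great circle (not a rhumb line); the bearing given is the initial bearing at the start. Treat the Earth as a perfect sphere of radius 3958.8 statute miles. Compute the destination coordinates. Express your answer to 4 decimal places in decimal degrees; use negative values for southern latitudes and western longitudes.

latitude -37.3627°, longitude -82.9786°

Central angle δ = d/R = 0.231358 rad.
With φ₁ = -26.2907° = -0.458859 rad and θ = 211.26° = 3.687183 rad:
Applying the spherical law of cosines for sides, sin φ₂ = sin φ₁ cos δ + cos φ₁ sin δ cos θ = -0.606859, so φ₂ = -37.3627°.
Δλ = atan2( sin θ sin δ cos φ₁ , cos δ − sin φ₁ sin φ₂ ) = atan2(-0.106680, 0.704563) = -0.150272 rad = -8.6100°.
λ₂ = -74.3686° + -8.6100° = -82.9786°.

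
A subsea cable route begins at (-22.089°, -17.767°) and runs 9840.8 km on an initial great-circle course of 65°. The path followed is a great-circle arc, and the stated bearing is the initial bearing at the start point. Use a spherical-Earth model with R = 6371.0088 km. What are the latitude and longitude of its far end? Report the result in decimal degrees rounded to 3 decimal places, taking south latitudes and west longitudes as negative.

latitude 22.434°, longitude 60.806°

The arc subtends δ = 9840.8/6371.0088 = 1.544622 rad at the centre.
Converting: φ₁ = -0.385526 rad, θ = 1.134464 rad.
Applying the spherical law of cosines for sides, sin φ₂ = sin φ₁ cos δ + cos φ₁ sin δ cos θ = 0.381623, so φ₂ = 22.434°.
For the longitude increment, Δλ = atan2( sin θ sin δ cos φ₁, cos δ − sin φ₁ sin φ₂ ) = atan2(0.839498, 0.169679) = 78.573°.
λ₂ = -17.767° + 78.573° = 60.806°.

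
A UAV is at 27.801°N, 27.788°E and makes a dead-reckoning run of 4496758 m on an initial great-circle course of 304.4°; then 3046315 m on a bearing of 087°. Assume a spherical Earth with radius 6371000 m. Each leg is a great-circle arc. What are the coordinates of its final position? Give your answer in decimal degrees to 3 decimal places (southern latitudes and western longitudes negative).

Apply the spherical direct solution leg by leg, carrying full precision between legs.
Leg 1: from (27.801°, 27.788°), δ = 4496758/6371000 = 0.705817 rad, θ = 304.4° → φ = 42.776°, λ = -19.028°.
Leg 2: from (42.776°, -19.028°), δ = 3046315/6371000 = 0.478153 rad, θ = 87° → φ = 38.363°, λ = 16.848°.

latitude 38.363°, longitude 16.848°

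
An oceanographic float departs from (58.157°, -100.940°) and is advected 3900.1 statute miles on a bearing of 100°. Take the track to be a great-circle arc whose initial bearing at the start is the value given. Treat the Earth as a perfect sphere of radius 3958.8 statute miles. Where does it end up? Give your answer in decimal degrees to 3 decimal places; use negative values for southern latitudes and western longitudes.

latitude 23.153°, longitude -37.739°

The arc subtends δ = 3900.1/3958.8 = 0.985172 rad at the centre.
Converting: φ₁ = 1.015031 rad, θ = 1.745329 rad.
sin φ₂ = sin φ₁ cos δ + cos φ₁ sin δ cos θ = (0.849497)(0.552720) + (0.527593)(0.833367)(-0.173648) = 0.393184
φ₂ = asin(0.393184) = 0.404092 rad = 23.153°.
For the longitude increment, Δλ = atan2( sin θ sin δ cos φ₁, cos δ − sin φ₁ sin φ₂ ) = atan2(0.432999, 0.218711) = 63.201°.
Hence λ₂ = -100.940° + 63.201° = -37.739°.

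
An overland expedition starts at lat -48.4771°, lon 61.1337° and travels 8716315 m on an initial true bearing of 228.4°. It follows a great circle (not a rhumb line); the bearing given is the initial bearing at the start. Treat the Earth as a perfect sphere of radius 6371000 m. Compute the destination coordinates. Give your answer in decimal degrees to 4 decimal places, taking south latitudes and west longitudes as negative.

Angular distance δ = d/R = 8716315 / 6371000 = 1.368124 rad.
Converting: φ₁ = -0.846085 rad, θ = 3.986332 rad.
sin φ₂ = sin φ₁ cos δ + cos φ₁ sin δ cos θ = (-0.748691)(0.201288) + (0.662919)(0.979532)(-0.663926) = -0.581824
φ₂ = asin(-0.581824) = -0.620969 rad = -35.5789°.
Δλ = atan2( sin θ sin δ cos φ₁ , cos δ − sin φ₁ sin φ₂ ) = atan2(-0.485583, -0.234318) = -2.020386 rad = -115.7596°.
Hence λ₂ = 61.1337° + -115.7596° = -54.6259°.

latitude -35.5789°, longitude -54.6259°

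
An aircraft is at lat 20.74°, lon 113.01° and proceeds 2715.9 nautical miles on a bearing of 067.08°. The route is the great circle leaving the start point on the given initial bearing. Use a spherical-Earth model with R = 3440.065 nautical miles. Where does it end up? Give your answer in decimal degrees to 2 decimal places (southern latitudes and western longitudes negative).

The arc subtends δ = 2715.9/3440.065 = 0.789491 rad at the centre.
Start latitude φ₁ = 0.361981 rad; initial bearing θ = 1.170767 rad.
Applying the spherical law of cosines for sides, sin φ₂ = sin φ₁ cos δ + cos φ₁ sin δ cos θ = 0.507965, so φ₂ = 30.53°.
Then Δλ = atan2(0.611563, 0.524322) = 0.862052 rad, from sin θ sin δ cos φ₁ over cos δ − sin φ₁ sin φ₂.
λ₂ = 113.01° + 49.39° = 162.40°.

latitude 30.53°, longitude 162.40°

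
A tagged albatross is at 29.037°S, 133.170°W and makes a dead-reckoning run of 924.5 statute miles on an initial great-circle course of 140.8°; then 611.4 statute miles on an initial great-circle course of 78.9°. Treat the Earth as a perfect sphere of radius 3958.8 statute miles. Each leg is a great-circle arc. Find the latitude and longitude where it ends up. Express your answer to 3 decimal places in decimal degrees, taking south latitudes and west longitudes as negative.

Apply the spherical direct solution leg by leg, carrying full precision between legs.
Leg 1: from (-29.037°, -133.170°), δ = 924.5/3958.8 = 0.233530 rad, θ = 140.8° → φ = -38.976°, λ = -122.326°.
Leg 2: from (-38.976°, -122.326°), δ = 611.4/3958.8 = 0.154441 rad, θ = 78.9° → φ = -36.761°, λ = -111.465°.

latitude -36.761°, longitude -111.465°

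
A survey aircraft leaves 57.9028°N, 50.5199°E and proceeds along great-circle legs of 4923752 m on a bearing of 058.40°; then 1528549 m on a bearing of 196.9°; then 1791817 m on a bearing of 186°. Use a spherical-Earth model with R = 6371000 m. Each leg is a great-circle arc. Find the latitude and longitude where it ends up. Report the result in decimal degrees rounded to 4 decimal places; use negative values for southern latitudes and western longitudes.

latitude 23.8848°, longitude 126.7720°

Apply the spherical direct solution leg by leg, carrying full precision between legs.
Leg 1: from (57.9028°, 50.5199°), δ = 4923752/6371000 = 0.772838 rad, θ = 58.4° → φ = 53.2149°, λ = 133.7584°.
Leg 2: from (53.2149°, 133.7584°), δ = 1528549/6371000 = 0.239923 rad, θ = 196.9° → φ = 39.9260°, λ = 128.5903°.
Leg 3: from (39.9260°, 128.5903°), δ = 1791817/6371000 = 0.281246 rad, θ = 186° → φ = 23.8848°, λ = 126.7720°.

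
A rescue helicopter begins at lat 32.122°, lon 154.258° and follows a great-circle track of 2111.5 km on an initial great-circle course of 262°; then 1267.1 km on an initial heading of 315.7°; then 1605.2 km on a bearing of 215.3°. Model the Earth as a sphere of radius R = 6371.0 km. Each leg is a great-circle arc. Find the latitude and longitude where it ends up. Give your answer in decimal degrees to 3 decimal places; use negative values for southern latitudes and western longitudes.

latitude 23.360°, longitude 114.136°

Apply the spherical direct solution leg by leg, carrying full precision between legs.
Leg 1: from (32.122°, 154.258°), δ = 2111.5/6371 = 0.331424 rad, θ = 262° → φ = 27.674°, λ = 132.922°.
Leg 2: from (27.674°, 132.922°), δ = 1267.1/6371 = 0.198886 rad, θ = 315.7° → φ = 35.486°, λ = 123.165°.
Leg 3: from (35.486°, 123.165°), δ = 1605.2/6371 = 0.251954 rad, θ = 215.3° → φ = 23.360°, λ = 114.136°.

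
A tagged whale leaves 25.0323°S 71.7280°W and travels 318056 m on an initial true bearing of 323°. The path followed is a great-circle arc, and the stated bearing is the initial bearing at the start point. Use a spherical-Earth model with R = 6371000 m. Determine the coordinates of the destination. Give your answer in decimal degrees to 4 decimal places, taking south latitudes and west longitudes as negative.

Central angle δ = d/R = 0.049922 rad.
Start latitude φ₁ = -0.436896 rad; initial bearing θ = 5.637413 rad.
Destination latitude: φ₂ = arcsin( sin φ₁ cos δ + cos φ₁ sin δ cos θ ) = arcsin(-0.386492) = -22.7364°.
Δλ = atan2( sin θ sin δ cos φ₁ , cos δ − sin φ₁ sin φ₂ ) = atan2(-0.027211, 0.835218) = -0.032568 rad = -1.8660°.
λ₂ = -71.7280° + -1.8660° = -73.5940°.

latitude -22.7364°, longitude -73.5940°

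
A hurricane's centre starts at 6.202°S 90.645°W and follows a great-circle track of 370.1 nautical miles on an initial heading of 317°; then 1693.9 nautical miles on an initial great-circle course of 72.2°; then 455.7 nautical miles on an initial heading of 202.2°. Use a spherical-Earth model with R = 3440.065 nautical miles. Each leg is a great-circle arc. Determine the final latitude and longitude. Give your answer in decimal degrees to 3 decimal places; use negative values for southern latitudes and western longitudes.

latitude -0.221°, longitude -70.751°

Apply the spherical direct solution leg by leg, carrying full precision between legs.
Leg 1: from (-6.202°, -90.645°), δ = 370.1/3440.065 = 0.107585 rad, θ = 317° → φ = -1.681°, λ = -94.846°.
Leg 2: from (-1.681°, -94.846°), δ = 1693.9/3440.065 = 0.492403 rad, θ = 72.2° → φ = 6.811°, λ = -67.890°.
Leg 3: from (6.811°, -67.890°), δ = 455.7/3440.065 = 0.132468 rad, θ = 202.2° → φ = -0.221°, λ = -70.751°.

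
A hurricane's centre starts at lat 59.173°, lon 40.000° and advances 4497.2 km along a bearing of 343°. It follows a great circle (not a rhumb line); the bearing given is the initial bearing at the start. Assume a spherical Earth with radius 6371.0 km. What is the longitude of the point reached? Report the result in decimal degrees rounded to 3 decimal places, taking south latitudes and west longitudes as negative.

Central angle δ = d/R = 0.705886 rad.
Converting: φ₁ = 1.032764 rad, θ = 5.986479 rad.
Applying the spherical law of cosines for sides, sin φ₂ = sin φ₁ cos δ + cos φ₁ sin δ cos θ = 0.971420, so φ₂ = 76.269°.
For the longitude increment, Δλ = atan2( sin θ sin δ cos φ₁, cos δ − sin φ₁ sin φ₂ ) = atan2(-0.097193, -0.073139) = -126.962°.
λ₂ = 40.000° + -126.962° = -86.962°.

longitude -86.962°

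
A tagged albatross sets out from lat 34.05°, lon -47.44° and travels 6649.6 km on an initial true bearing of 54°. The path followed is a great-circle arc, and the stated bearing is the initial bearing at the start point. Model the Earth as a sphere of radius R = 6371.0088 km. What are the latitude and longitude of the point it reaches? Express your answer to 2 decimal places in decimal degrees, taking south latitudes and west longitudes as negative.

Angular distance δ = d/R = 6649.6 / 6371.0088 = 1.043728 rad.
Converting: φ₁ = 0.594285 rad, θ = 0.942478 rad.
Destination latitude: φ₂ = arcsin( sin φ₁ cos δ + cos φ₁ sin δ cos θ ) = arcsin(0.702554) = 44.63°.
Δλ = atan2( sin θ sin δ cos φ₁ , cos δ − sin φ₁ sin φ₂ ) = atan2(0.579340, 0.109631) = 1.383774 rad = 79.28°.
λ₂ = -47.44° + 79.28° = 31.84°.

latitude 44.63°, longitude 31.84°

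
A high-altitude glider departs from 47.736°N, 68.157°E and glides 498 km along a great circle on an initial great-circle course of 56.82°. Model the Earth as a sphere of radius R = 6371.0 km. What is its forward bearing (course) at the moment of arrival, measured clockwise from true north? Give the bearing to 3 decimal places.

final bearing 61.223°

δ = 498/6371 = 0.078167 rad (4.4786°).
With φ₁ = 47.736° = 0.833150 rad and θ = 56.82° = 0.991696 rad:
sin φ₂ = sin φ₁ cos δ + cos φ₁ sin δ cos θ = (0.740054)(0.996947) + (0.672548)(0.078087)(0.547271) = 0.766535
φ₂ = asin(0.766535) = 0.873429 rad = 50.044°.
Then Δλ = atan2(0.043955, 0.429669) = 0.101944 rad, from sin θ sin δ cos φ₁ over cos δ − sin φ₁ sin φ₂.
Hence λ₂ = 68.157° + 5.841° = 73.998°.
The forward bearing on arrival equals the back-azimuth from the destination plus 180°.
Back-azimuth from P₂ (50.044°, 73.998°) to P₁ (47.736°, 68.157°), with Δλ' = λ₁ − λ₂ = -5.841°: atan2( sin Δλ' cos φ₁ , cos φ₂ sin φ₁ − sin φ₂ cos φ₁ cos Δλ' ) = 241.223°.
Final bearing = (241.223° + 180°) mod 360° = 61.223°.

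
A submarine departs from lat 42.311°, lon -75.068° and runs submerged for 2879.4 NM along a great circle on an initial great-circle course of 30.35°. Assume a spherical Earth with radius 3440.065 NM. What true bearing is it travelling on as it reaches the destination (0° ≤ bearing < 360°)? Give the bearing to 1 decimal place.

The arc subtends δ = 2879.4/3440.065 = 0.837019 rad at the centre.
Converting: φ₁ = 0.738466 rad, θ = 0.529707 rad.
Destination latitude: φ₂ = arcsin( sin φ₁ cos δ + cos φ₁ sin δ cos θ ) = arcsin(0.924725) = 67.627°.
Δλ = atan2( sin θ sin δ cos φ₁ , cos δ − sin φ₁ sin φ₂ ) = atan2(0.277496, 0.047197) = 1.402328 rad = 80.347°.
λ₂ = λ₁ + Δλ = 5.279°.
The forward bearing on arrival equals the back-azimuth from the destination plus 180°.
Back-azimuth from P₂ (67.6°, 5.3°) to P₁ (42.3°, -75.1°), with Δλ' = λ₁ − λ₂ = -80.3°: atan2( sin Δλ' cos φ₁ , cos φ₂ sin φ₁ − sin φ₂ cos φ₁ cos Δλ' ) = 281.0°.
Final bearing = (281.0° + 180°) mod 360° = 101.0°.

final bearing 101.0°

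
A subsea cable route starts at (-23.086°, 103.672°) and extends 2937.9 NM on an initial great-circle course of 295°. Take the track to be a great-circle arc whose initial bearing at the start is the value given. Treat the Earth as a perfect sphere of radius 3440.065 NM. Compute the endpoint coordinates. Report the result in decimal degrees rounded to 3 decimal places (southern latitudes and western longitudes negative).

Central angle δ = d/R = 0.854025 rad.
Converting: φ₁ = -0.402927 rad, θ = 5.148721 rad.
Destination latitude: φ₂ = arcsin( sin φ₁ cos δ + cos φ₁ sin δ cos θ ) = arcsin(0.035509) = 2.035°.
Then Δλ = atan2(-0.628573, 0.670878) = -0.752854 rad, from sin θ sin δ cos φ₁ over cos δ − sin φ₁ sin φ₂.
λ₂ = 103.672° + -43.135° = 60.537°.

latitude 2.035°, longitude 60.537°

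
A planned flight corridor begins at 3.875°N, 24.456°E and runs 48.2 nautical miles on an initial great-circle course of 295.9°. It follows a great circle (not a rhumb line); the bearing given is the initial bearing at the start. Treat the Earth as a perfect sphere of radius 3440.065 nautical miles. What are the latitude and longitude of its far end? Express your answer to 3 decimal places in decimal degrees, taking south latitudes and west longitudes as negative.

Angular distance δ = d/R = 48.2 / 3440.065 = 0.014011 rad.
With φ₁ = 3.875° = 0.067632 rad and θ = 295.9° = 5.164429 rad:
Applying the spherical law of cosines for sides, sin φ₂ = sin φ₁ cos δ + cos φ₁ sin δ cos θ = 0.073679, so φ₂ = 4.225°.
For the longitude increment, Δλ = atan2( sin θ sin δ cos φ₁, cos δ − sin φ₁ sin φ₂ ) = atan2(-0.012575, 0.994923) = -0.724°.
λ₂ = λ₁ + Δλ = 23.732°.

latitude 4.225°, longitude 23.732°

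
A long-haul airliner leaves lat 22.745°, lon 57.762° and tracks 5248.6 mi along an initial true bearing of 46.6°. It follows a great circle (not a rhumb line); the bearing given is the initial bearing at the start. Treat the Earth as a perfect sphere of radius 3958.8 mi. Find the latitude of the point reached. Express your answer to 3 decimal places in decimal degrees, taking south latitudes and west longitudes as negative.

δ = 5248.6/3958.8 = 1.325806 rad (75.9631°).
With φ₁ = 22.745° = 0.396975 rad and θ = 46.6° = 0.813323 rad:
Destination latitude: φ₂ = arcsin( sin φ₁ cos δ + cos φ₁ sin δ cos θ ) = arcsin(0.708511) = 45.114°.
Then Δλ = atan2(0.650064, -0.031385) = 1.619038 rad, from sin θ sin δ cos φ₁ over cos δ − sin φ₁ sin φ₂.
Hence λ₂ = 57.762° + 92.764° = 150.526°.

latitude 45.114°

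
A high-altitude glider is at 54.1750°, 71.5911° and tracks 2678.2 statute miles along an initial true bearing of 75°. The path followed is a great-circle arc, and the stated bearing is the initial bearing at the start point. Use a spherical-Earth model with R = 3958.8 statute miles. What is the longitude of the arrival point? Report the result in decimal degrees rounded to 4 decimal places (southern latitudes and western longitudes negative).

longitude 133.3357°

The arc subtends δ = 2678.2/3958.8 = 0.676518 rad at the centre.
Converting: φ₁ = 0.945532 rad, θ = 1.308997 rad.
Destination latitude: φ₂ = arcsin( sin φ₁ cos δ + cos φ₁ sin δ cos θ ) = arcsin(0.727079) = 46.6421°.
Then Δλ = atan2(0.353966, 0.190236) = 1.077647 rad, from sin θ sin δ cos φ₁ over cos δ − sin φ₁ sin φ₂.
λ₂ = 71.5911° + 61.7446° = 133.3357°.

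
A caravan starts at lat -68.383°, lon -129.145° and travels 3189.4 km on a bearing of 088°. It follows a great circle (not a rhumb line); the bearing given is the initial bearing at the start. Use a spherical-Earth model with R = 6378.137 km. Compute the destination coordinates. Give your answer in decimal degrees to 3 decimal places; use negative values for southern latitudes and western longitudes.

latitude -54.064°, longitude -74.411°

δ = 3189.4/6378.137 = 0.500052 rad (28.6509°).
Start latitude φ₁ = -1.193509 rad; initial bearing θ = 1.535890 rad.
sin φ₂ = sin φ₁ cos δ + cos φ₁ sin δ cos θ = (-0.929667)(0.877558) + (0.368400)(0.479471)(0.034899) = -0.809672
φ₂ = asin(-0.809672) = -0.943593 rad = -54.064°.
For the longitude increment, Δλ = atan2( sin θ sin δ cos φ₁, cos δ − sin φ₁ sin φ₂ ) = atan2(0.176530, 0.124832) = 54.734°.
Hence λ₂ = -129.145° + 54.734° = -74.411°.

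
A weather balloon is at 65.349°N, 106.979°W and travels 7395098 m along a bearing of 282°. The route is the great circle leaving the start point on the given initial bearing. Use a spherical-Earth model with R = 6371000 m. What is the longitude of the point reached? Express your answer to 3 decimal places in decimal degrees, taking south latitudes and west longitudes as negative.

longitude 162.572°

Central angle δ = d/R = 1.160744 rad.
With φ₁ = 65.349° = 1.140555 rad and θ = 282° = 4.921828 rad:
Destination latitude: φ₂ = arcsin( sin φ₁ cos δ + cos φ₁ sin δ cos θ ) = arcsin(0.441855) = 26.222°.
Then Δλ = atan2(-0.374154, -0.002929) = -1.578625 rad, from sin θ sin δ cos φ₁ over cos δ − sin φ₁ sin φ₂.
λ₂ = -106.979° + -90.449° = -197.428°, normalized to (−180°, 180°] → 162.572°.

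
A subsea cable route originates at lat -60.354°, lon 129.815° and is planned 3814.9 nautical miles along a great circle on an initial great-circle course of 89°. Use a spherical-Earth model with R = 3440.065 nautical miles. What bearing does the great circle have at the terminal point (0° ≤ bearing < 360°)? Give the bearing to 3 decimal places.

final bearing 32.314°

The arc subtends δ = 3814.9/3440.065 = 1.108962 rad at the centre.
With φ₁ = -60.354° = -1.053376 rad and θ = 89° = 1.553343 rad:
sin φ₂ = sin φ₁ cos δ + cos φ₁ sin δ cos θ = (-0.869098)(0.445591) + (0.494640)(0.895236)(0.017452) = -0.379534
φ₂ = asin(-0.379534) = -0.389293 rad = -22.305°.
Then Δλ = atan2(0.442752, 0.115739) = 1.315110 rad, from sin θ sin δ cos φ₁ over cos δ − sin φ₁ sin φ₂.
λ₂ = 129.815° + 75.350° = 205.165°, normalized to (−180°, 180°] → -154.835°.
The forward bearing on arrival equals the back-azimuth from the destination plus 180°.
Back-azimuth from P₂ (-22.305°, -154.835°) to P₁ (-60.354°, 129.815°), with Δλ' = λ₁ − λ₂ = 284.650°: atan2( sin Δλ' cos φ₁ , cos φ₂ sin φ₁ − sin φ₂ cos φ₁ cos Δλ' ) = 212.314°.
Final bearing = (212.314° + 180°) mod 360° = 32.314°.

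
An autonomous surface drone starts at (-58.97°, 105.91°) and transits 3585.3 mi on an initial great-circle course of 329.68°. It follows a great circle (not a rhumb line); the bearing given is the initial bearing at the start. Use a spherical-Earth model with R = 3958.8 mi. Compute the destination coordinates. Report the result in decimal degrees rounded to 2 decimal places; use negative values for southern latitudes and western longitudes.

The arc subtends δ = 3585.3/3958.8 = 0.905653 rad at the centre.
Start latitude φ₁ = -1.029221 rad; initial bearing θ = 5.754001 rad.
sin φ₂ = sin φ₁ cos δ + cos φ₁ sin δ cos θ = (-0.856898)(0.617172) + (0.515487)(0.786828)(0.863219) = -0.178731
φ₂ = asin(-0.178731) = -0.179697 rad = -10.30°.
For the longitude increment, Δλ = atan2( sin θ sin δ cos φ₁, cos δ − sin φ₁ sin φ₂ ) = atan2(-0.204758, 0.464017) = -23.81°.
λ₂ = 105.91° + -23.81° = 82.10°.

latitude -10.30°, longitude 82.10°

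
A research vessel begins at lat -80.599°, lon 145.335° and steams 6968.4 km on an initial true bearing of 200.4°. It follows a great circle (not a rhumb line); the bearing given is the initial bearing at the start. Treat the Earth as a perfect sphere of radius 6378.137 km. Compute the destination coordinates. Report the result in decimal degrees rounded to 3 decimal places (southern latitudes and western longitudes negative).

The arc subtends δ = 6968.4/6378.137 = 1.092545 rad at the centre.
Start latitude φ₁ = -1.406718 rad; initial bearing θ = 3.497640 rad.
Destination latitude: φ₂ = arcsin( sin φ₁ cos δ + cos φ₁ sin δ cos θ ) = arcsin(-0.589968) = -36.155°.
Then Δλ = atan2(-0.050549, -0.121816) = -2.748259 rad, from sin θ sin δ cos φ₁ over cos δ − sin φ₁ sin φ₂.
λ₂ = λ₁ + Δλ = -12.129°.

latitude -36.155°, longitude -12.129°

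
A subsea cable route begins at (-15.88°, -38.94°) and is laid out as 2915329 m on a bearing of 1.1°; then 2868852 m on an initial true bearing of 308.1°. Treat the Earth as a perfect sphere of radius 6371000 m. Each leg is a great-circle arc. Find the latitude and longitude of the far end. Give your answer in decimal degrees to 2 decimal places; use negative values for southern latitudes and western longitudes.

Apply the spherical direct solution leg by leg, carrying full precision between legs.
Leg 1: from (-15.88°, -38.94°), δ = 2915329/6371000 = 0.457594 rad, θ = 1.1° → φ = 10.33°, λ = -38.45°.
Leg 2: from (10.33°, -38.45°), δ = 2868852/6371000 = 0.450299 rad, θ = 308.1° → φ = 25.19°, λ = -60.69°.

latitude 25.19°, longitude -60.69°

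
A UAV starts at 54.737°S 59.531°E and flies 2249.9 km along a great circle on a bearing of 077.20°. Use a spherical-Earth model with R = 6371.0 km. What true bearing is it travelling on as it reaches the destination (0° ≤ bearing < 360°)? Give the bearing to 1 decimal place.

Central angle δ = d/R = 0.353147 rad.
Start latitude φ₁ = -0.955341 rad; initial bearing θ = 1.347394 rad.
Applying the spherical law of cosines for sides, sin φ₂ = sin φ₁ cos δ + cos φ₁ sin δ cos θ = -0.721886, so φ₂ = -46.210°.
For the longitude increment, Δλ = atan2( sin θ sin δ cos φ₁, cos δ − sin φ₁ sin φ₂ ) = atan2(0.194709, 0.348861) = 29.167°.
λ₂ = λ₁ + Δλ = 88.698°.
The forward bearing on arrival equals the back-azimuth from the destination plus 180°.
Back-azimuth from P₂ (-46.2°, 88.7°) to P₁ (-54.7°, 59.5°), with Δλ' = λ₁ − λ₂ = -29.2°: atan2( sin Δλ' cos φ₁ , cos φ₂ sin φ₁ − sin φ₂ cos φ₁ cos Δλ' ) = 234.4°.
Final bearing = (234.4° + 180°) mod 360° = 54.4°.

final bearing 54.4°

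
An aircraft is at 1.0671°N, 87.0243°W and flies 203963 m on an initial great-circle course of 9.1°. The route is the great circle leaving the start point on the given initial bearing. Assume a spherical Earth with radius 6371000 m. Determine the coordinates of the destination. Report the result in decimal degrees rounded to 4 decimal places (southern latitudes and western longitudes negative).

Angular distance δ = d/R = 203963 / 6371000 = 0.032014 rad.
With φ₁ = 1.0671° = 0.018624 rad and θ = 9.1° = 0.158825 rad:
sin φ₂ = sin φ₁ cos δ + cos φ₁ sin δ cos θ = (0.018623)(0.999488) + (0.999827)(0.032009)(0.987414) = 0.050214
φ₂ = asin(0.050214) = 0.050235 rad = 2.8783°.
Δλ = atan2( sin θ sin δ cos φ₁ , cos δ − sin φ₁ sin φ₂ ) = atan2(0.005062, 0.998552) = 0.005069 rad = 0.2904°.
Hence λ₂ = -87.0243° + 0.2904° = -86.7339°.

latitude 2.8783°, longitude -86.7339°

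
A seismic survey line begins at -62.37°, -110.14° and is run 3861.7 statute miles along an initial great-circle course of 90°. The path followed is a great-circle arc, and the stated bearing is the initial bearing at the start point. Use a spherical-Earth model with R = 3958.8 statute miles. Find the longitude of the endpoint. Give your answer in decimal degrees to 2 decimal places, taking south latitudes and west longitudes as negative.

longitude -37.58°

Central angle δ = d/R = 0.975472 rad.
Converting: φ₁ = -1.088562 rad, θ = 1.570796 rad.
Destination latitude: φ₂ = arcsin( sin φ₁ cos δ + cos φ₁ sin δ cos θ ) = arcsin(-0.496826) = -29.79°.
Then Δλ = atan2(0.383978, 0.120608) = 1.266453 rad, from sin θ sin δ cos φ₁ over cos δ − sin φ₁ sin φ₂.
λ₂ = λ₁ + Δλ = -37.58°.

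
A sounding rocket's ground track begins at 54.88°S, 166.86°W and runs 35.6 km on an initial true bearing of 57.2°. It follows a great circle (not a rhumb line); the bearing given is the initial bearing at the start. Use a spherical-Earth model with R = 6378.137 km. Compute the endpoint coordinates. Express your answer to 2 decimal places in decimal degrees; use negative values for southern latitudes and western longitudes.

Central angle δ = d/R = 0.005582 rad.
With φ₁ = -54.88° = -0.957837 rad and θ = 57.2° = 0.998328 rad:
sin φ₂ = sin φ₁ cos δ + cos φ₁ sin δ cos θ = (-0.817949)(0.999984) + (0.575291)(0.005582)(0.541708) = -0.816197
φ₂ = asin(-0.816197) = -0.954798 rad = -54.71°.
Δλ = atan2( sin θ sin δ cos φ₁ , cos δ − sin φ₁ sin φ₂ ) = atan2(0.002699, 0.332377) = 0.008120 rad = 0.47°.
λ₂ = λ₁ + Δλ = -166.39°.

latitude -54.71°, longitude -166.39°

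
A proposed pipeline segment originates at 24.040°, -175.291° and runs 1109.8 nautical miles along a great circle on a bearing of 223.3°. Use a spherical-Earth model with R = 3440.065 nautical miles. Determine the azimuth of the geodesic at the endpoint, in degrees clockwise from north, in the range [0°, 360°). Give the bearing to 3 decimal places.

δ = 1109.8/3440.065 = 0.322610 rad (18.4842°).
Converting: φ₁ = 0.419577 rad, θ = 3.897320 rad.
sin φ₂ = sin φ₁ cos δ + cos φ₁ sin δ cos θ = (0.407374)(0.948411) + (0.913261)(0.317043)(-0.727773) = 0.175637
φ₂ = asin(0.175637) = 0.176552 rad = 10.116°.
Then Δλ = atan2(-0.198574, 0.876861) = -0.222704 rad, from sin θ sin δ cos φ₁ over cos δ − sin φ₁ sin φ₂.
λ₂ = -175.291° + -12.760° = -188.051°, normalized to (−180°, 180°] → 171.949°.
The forward bearing on arrival equals the back-azimuth from the destination plus 180°.
Back-azimuth from P₂ (10.116°, 171.949°) to P₁ (24.040°, -175.291°), with Δλ' = λ₁ − λ₂ = -347.240°: atan2( sin Δλ' cos φ₁ , cos φ₂ sin φ₁ − sin φ₂ cos φ₁ cos Δλ' ) = 39.511°.
Final bearing = (39.511° + 180°) mod 360° = 219.511°.

final bearing 219.511°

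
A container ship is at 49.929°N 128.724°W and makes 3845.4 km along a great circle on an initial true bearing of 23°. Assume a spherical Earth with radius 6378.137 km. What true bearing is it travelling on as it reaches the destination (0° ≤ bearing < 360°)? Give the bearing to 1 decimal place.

final bearing 77.8°

Central angle δ = d/R = 0.602903 rad.
With φ₁ = 49.929° = 0.871425 rad and θ = 23° = 0.401426 rad:
Applying the spherical law of cosines for sides, sin φ₂ = sin φ₁ cos δ + cos φ₁ sin δ cos θ = 0.966333, so φ₂ = 75.090°.
For the longitude increment, Δλ = atan2( sin θ sin δ cos φ₁, cos δ − sin φ₁ sin φ₂ ) = atan2(0.142625, 0.084209) = 59.442°.
λ₂ = λ₁ + Δλ = -69.282°.
The forward bearing on arrival equals the back-azimuth from the destination plus 180°.
Back-azimuth from P₂ (75.1°, -69.3°) to P₁ (49.9°, -128.7°), with Δλ' = λ₁ − λ₂ = -59.4°: atan2( sin Δλ' cos φ₁ , cos φ₂ sin φ₁ − sin φ₂ cos φ₁ cos Δλ' ) = 257.8°.
Final bearing = (257.8° + 180°) mod 360° = 77.8°.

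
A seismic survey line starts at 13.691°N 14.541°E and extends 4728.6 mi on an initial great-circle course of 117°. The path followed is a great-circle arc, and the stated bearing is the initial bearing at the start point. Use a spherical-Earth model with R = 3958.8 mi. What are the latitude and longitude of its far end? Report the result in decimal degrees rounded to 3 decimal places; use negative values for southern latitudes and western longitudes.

Angular distance δ = d/R = 4728.6 / 3958.8 = 1.194453 rad.
Start latitude φ₁ = 0.238953 rad; initial bearing θ = 2.042035 rad.
Applying the spherical law of cosines for sides, sin φ₂ = sin φ₁ cos δ + cos φ₁ sin δ cos θ = -0.323234, so φ₂ = -18.859°.
Δλ = atan2( sin θ sin δ cos φ₁ , cos δ − sin φ₁ sin φ₂ ) = atan2(0.805104, 0.444027) = 1.066791 rad = 61.123°.
λ₂ = 14.541° + 61.123° = 75.664°.

latitude -18.859°, longitude 75.664°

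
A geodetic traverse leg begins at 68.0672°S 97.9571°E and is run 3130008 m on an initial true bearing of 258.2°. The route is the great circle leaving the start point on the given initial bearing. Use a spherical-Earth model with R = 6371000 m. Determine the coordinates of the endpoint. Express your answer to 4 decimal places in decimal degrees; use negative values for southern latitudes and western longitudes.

latitude -58.6431°, longitude 35.4039°

The arc subtends δ = 3130008/6371000 = 0.491290 rad at the centre.
Start latitude φ₁ = -1.187997 rad; initial bearing θ = 4.506440 rad.
Applying the spherical law of cosines for sides, sin φ₂ = sin φ₁ cos δ + cos φ₁ sin δ cos θ = -0.853943, so φ₂ = -58.6431°.
For the longitude increment, Δλ = atan2( sin θ sin δ cos φ₁, cos δ − sin φ₁ sin φ₂ ) = atan2(-0.172489, 0.089588) = -62.5532°.
λ₂ = λ₁ + Δλ = 35.4039°.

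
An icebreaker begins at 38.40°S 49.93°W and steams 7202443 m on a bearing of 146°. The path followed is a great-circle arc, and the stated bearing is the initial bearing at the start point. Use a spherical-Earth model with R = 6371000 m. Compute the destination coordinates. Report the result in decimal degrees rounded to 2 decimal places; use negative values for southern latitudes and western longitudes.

latitude -58.48°, longitude 54.68°

The arc subtends δ = 7202443/6371000 = 1.130504 rad at the centre.
Converting: φ₁ = -0.670206 rad, θ = 2.548181 rad.
Applying the spherical law of cosines for sides, sin φ₂ = sin φ₁ cos δ + cos φ₁ sin δ cos θ = -0.852482, so φ₂ = -58.48°.
For the longitude increment, Δλ = atan2( sin θ sin δ cos φ₁, cos δ − sin φ₁ sin φ₂ ) = atan2(0.396440, -0.103314) = 104.61°.
λ₂ = λ₁ + Δλ = 54.68°.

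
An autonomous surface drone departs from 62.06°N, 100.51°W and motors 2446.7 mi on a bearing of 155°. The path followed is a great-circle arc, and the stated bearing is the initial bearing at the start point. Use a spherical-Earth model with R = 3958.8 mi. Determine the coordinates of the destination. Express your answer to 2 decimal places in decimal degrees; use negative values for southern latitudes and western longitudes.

Angular distance δ = d/R = 2446.7 / 3958.8 = 0.618041 rad.
Converting: φ₁ = 1.083151 rad, θ = 2.705260 rad.
Applying the spherical law of cosines for sides, sin φ₂ = sin φ₁ cos δ + cos φ₁ sin δ cos θ = 0.473958, so φ₂ = 28.29°.
Then Δλ = atan2(0.114739, 0.396302) = 0.281817 rad, from sin θ sin δ cos φ₁ over cos δ − sin φ₁ sin φ₂.
λ₂ = -100.51° + 16.15° = -84.36°.

latitude 28.29°, longitude -84.36°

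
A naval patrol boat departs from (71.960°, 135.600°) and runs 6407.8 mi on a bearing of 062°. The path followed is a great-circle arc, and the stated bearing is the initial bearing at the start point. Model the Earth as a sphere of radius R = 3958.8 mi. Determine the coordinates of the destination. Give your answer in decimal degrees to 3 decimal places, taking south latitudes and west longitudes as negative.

δ = 6407.8/3958.8 = 1.618622 rad (92.7402°).
Start latitude φ₁ = 1.255939 rad; initial bearing θ = 1.082104 rad.
sin φ₂ = sin φ₁ cos δ + cos φ₁ sin δ cos θ = (0.950841)(-0.047807) + (0.309681)(0.998857)(0.469472) = 0.099763
φ₂ = asin(0.099763) = 0.099929 rad = 5.726°.
For the longitude increment, Δλ = atan2( sin θ sin δ cos φ₁, cos δ − sin φ₁ sin φ₂ ) = atan2(0.273119, -0.142666) = 117.581°.
λ₂ = 135.600° + 117.581° = 253.181°, normalized to (−180°, 180°] → -106.819°.

latitude 5.726°, longitude -106.819°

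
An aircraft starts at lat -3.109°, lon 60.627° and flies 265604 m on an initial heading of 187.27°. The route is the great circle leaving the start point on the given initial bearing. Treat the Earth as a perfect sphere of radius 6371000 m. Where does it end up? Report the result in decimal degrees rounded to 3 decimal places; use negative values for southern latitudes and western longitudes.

latitude -5.478°, longitude 60.323°

δ = 265604/6371000 = 0.041690 rad (2.3886°).
Start latitude φ₁ = -0.054262 rad; initial bearing θ = 3.268478 rad.
sin φ₂ = sin φ₁ cos δ + cos φ₁ sin δ cos θ = (-0.054236)(0.999131) + (0.998528)(0.041677)(-0.991961) = -0.095470
φ₂ = asin(-0.095470) = -0.095616 rad = -5.478°.
Then Δλ = atan2(-0.005266, 0.993953) = -0.005298 rad, from sin θ sin δ cos φ₁ over cos δ − sin φ₁ sin φ₂.
λ₂ = λ₁ + Δλ = 60.323°.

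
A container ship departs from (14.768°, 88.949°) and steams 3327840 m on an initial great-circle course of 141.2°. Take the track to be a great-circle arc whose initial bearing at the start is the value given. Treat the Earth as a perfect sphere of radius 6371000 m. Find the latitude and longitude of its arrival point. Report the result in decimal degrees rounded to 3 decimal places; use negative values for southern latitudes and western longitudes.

Angular distance δ = d/R = 3327840 / 6371000 = 0.522342 rad.
Converting: φ₁ = 0.257750 rad, θ = 2.464405 rad.
Destination latitude: φ₂ = arcsin( sin φ₁ cos δ + cos φ₁ sin δ cos θ ) = arcsin(-0.155061) = -8.920°.
Δλ = atan2( sin θ sin δ cos φ₁ , cos δ − sin φ₁ sin φ₂ ) = atan2(0.302292, 0.906179) = 0.321982 rad = 18.448°.
λ₂ = λ₁ + Δλ = 107.397°.

latitude -8.920°, longitude 107.397°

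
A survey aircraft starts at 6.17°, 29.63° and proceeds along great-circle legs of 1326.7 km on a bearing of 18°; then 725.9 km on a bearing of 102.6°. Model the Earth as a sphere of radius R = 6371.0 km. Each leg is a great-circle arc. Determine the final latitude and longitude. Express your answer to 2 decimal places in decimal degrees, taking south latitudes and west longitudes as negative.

latitude 15.96°, longitude 40.10°

Apply the spherical direct solution leg by leg, carrying full precision between legs.
Leg 1: from (6.17°, 29.63°), δ = 1326.7/6371 = 0.208240 rad, θ = 18° → φ = 17.50°, λ = 33.47°.
Leg 2: from (17.50°, 33.47°), δ = 725.9/6371 = 0.113938 rad, θ = 102.6° → φ = 15.96°, λ = 40.10°.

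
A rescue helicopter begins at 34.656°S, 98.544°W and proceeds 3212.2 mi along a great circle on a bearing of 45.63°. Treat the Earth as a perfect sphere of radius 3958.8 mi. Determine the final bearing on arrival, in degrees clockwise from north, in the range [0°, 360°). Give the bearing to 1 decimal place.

The arc subtends δ = 3212.2/3958.8 = 0.811407 rad at the centre.
Start latitude φ₁ = -0.604861 rad; initial bearing θ = 0.796394 rad.
Destination latitude: φ₂ = arcsin( sin φ₁ cos δ + cos φ₁ sin δ cos θ ) = arcsin(0.025682) = 1.472°.
Then Δλ = atan2(0.426460, 0.703082) = 0.545228 rad, from sin θ sin δ cos φ₁ over cos δ − sin φ₁ sin φ₂.
λ₂ = -98.544° + 31.239° = -67.305°.
The forward bearing on arrival equals the back-azimuth from the destination plus 180°.
Back-azimuth from P₂ (1.5°, -67.3°) to P₁ (-34.7°, -98.5°), with Δλ' = λ₁ − λ₂ = -31.2°: atan2( sin Δλ' cos φ₁ , cos φ₂ sin φ₁ − sin φ₂ cos φ₁ cos Δλ' ) = 216.0°.
Final bearing = (216.0° + 180°) mod 360° = 36.0°.

final bearing 36.0°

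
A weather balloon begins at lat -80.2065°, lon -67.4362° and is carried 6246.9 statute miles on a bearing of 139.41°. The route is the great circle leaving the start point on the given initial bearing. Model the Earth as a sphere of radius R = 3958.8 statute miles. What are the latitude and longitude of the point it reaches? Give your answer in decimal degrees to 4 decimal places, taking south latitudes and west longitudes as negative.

δ = 6246.9/3958.8 = 1.577978 rad (90.4115°).
With φ₁ = -80.2065° = -1.399868 rad and θ = 139.41° = 2.433164 rad:
sin φ₂ = sin φ₁ cos δ + cos φ₁ sin δ cos θ = (-0.985427)(-0.007182) + (0.170098)(0.999974)(-0.759385) = -0.122089
φ₂ = asin(-0.122089) = -0.122395 rad = -7.0127°.
Then Δλ = atan2(0.110670, -0.127492) = 2.426710 rad, from sin θ sin δ cos φ₁ over cos δ − sin φ₁ sin φ₂.
λ₂ = -67.4362° + 139.0402° = 71.6040°.

latitude -7.0127°, longitude 71.6040°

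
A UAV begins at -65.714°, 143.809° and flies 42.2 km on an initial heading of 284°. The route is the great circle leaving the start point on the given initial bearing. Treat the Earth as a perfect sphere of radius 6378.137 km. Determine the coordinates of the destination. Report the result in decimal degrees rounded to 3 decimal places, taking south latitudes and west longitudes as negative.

Central angle δ = d/R = 0.006616 rad.
Converting: φ₁ = -1.146926 rad, θ = 4.956735 rad.
Applying the spherical law of cosines for sides, sin φ₂ = sin φ₁ cos δ + cos φ₁ sin δ cos θ = -0.910826, so φ₂ = -65.620°.
For the longitude increment, Δλ = atan2( sin θ sin δ cos φ₁, cos δ − sin φ₁ sin φ₂ ) = atan2(-0.002640, 0.169757) = -0.891°.
λ₂ = λ₁ + Δλ = 142.918°.

latitude -65.620°, longitude 142.918°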